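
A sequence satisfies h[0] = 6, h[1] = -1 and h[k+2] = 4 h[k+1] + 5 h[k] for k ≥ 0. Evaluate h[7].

65099

h[2] = 4(-1) + 5(6) = 26
h[3] = 4(26) + 5(-1) = 99
h[4] = 4(99) + 5(26) = 526
h[5] = 4(526) + 5(99) = 2599
h[6] = 4(2599) + 5(526) = 13026
h[7] = 4(13026) + 5(2599) = 65099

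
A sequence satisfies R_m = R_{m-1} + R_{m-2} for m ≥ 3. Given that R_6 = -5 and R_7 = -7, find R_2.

Rearranging, R_{m-2} = R_m - R_{m-1}.
R_5 = -7 - (-5) = -2
R_4 = -5 - (-2) = -3
R_3 = -2 - (-3) = 1
R_2 = -3 - 1 = -4

-4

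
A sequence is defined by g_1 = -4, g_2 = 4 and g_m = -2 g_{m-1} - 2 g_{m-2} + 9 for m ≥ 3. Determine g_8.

g_3 = -2(4) - 2(-4) + 9 = 9
g_4 = -2(9) - 2(4) + 9 = -17
g_5 = -2(-17) - 2(9) + 9 = 25
g_6 = -2(25) - 2(-17) + 9 = -7
g_7 = -2(-7) - 2(25) + 9 = -27
g_8 = -2(-27) - 2(-7) + 9 = 77

77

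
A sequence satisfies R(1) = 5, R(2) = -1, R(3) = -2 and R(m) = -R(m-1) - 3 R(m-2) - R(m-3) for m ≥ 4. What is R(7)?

R(4) = -(-2) - 3*(-1) - 5 = 0
R(5) = -0 - 3*(-2) - (-1) = 7
R(6) = -7 - 3*0 - (-2) = -5
R(7) = -(-5) - 3*7 - 0 = -16

-16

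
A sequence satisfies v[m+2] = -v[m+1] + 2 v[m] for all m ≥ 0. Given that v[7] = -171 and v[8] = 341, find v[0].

1

Rearranging, v[m-2] = (v[m] + v[m-1]) / 2.
v[6] = (341 + (-171)) / 2 = 170/2 = 85
v[5] = (-171 + 85) / 2 = -86/2 = -43
v[4] = (85 + (-43)) / 2 = 42/2 = 21
v[3] = (-43 + 21) / 2 = -22/2 = -11
v[2] = (21 + (-11)) / 2 = 10/2 = 5
v[1] = (-11 + 5) / 2 = -6/2 = -3
v[0] = (5 + (-3)) / 2 = 2/2 = 1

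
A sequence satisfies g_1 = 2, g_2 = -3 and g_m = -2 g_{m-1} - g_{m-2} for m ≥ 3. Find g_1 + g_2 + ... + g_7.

g_3 = -2(-3) - 2 = 4
g_4 = -2(4) - (-3) = -5
g_5 = -2(-5) - 4 = 6
g_6 = -2(6) - (-5) = -7
g_7 = -2(-7) - 6 = 8
Sum = 2 + (-3) + 4 + (-5) + 6 + (-7) + 8 = 5

5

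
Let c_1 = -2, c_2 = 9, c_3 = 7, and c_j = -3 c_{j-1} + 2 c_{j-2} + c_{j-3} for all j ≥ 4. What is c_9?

5113

c_4 = -3*7 + 2*9 + (-2) = -5
c_5 = -3*(-5) + 2*7 + 9 = 38
c_6 = -3*38 + 2*(-5) + 7 = -117
c_7 = -3*(-117) + 2*38 + (-5) = 422
c_8 = -3*422 + 2*(-117) + 38 = -1462
c_9 = -3*(-1462) + 2*422 + (-117) = 5113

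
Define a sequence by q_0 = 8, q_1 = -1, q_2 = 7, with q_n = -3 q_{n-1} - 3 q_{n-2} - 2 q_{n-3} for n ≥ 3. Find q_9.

-2386

q_3 = -3·7 - 3·(-1) - 2·8 = -34
q_4 = -3·(-34) - 3·7 - 2·(-1) = 83
q_5 = -3·83 - 3·(-34) - 2·7 = -161
q_6 = -3·(-161) - 3·83 - 2·(-34) = 302
q_7 = -3·302 - 3·(-161) - 2·83 = -589
q_8 = -3·(-589) - 3·302 - 2·(-161) = 1183
q_9 = -3·1183 - 3·(-589) - 2·302 = -2386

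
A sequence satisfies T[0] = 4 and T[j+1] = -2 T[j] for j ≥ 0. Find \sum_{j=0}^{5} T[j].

T[1] = -2·4 = -8
T[2] = -2·(-8) = 16
T[3] = -2·16 = -32
T[4] = -2·(-32) = 64
T[5] = -2·64 = -128
Sum = 4 + (-8) + 16 + (-32) + 64 + (-128) = -84

-84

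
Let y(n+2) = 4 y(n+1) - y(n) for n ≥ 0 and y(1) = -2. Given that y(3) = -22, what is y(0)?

-2

Let y(0) = z.
y(2) = -8 - z
y(3) = -30 - 4z
So -30 - 4z = -22, giving z = -2.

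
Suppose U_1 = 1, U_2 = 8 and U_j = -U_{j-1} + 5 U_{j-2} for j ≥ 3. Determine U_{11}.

-38098

U_3 = -8 + 5·1 = -3
U_4 = -(-3) + 5·8 = 43
U_5 = -43 + 5·(-3) = -58
U_6 = -(-58) + 5·43 = 273
U_7 = -273 + 5·(-58) = -563
U_8 = -(-563) + 5·273 = 1928
U_9 = -1928 + 5·(-563) = -4743
U_{10} = -(-4743) + 5·1928 = 14383
U_{11} = -14383 + 5·(-4743) = -38098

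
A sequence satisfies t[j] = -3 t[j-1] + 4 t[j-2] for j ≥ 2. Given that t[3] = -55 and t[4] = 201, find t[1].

-7

Rearranging, t[j-2] = (t[j] + 3 t[j-1]) / 4.
t[2] = (201 + 3*(-55)) / 4 = 36/4 = 9
t[1] = (-55 + 3*9) / 4 = -28/4 = -7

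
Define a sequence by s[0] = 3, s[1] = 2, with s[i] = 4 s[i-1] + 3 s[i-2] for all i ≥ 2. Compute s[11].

s[2] = 4·2 + 3·3 = 17
s[3] = 4·17 + 3·2 = 74
s[4] = 4·74 + 3·17 = 347
s[5] = 4·347 + 3·74 = 1610
s[6] = 4·1610 + 3·347 = 7481
s[7] = 4·7481 + 3·1610 = 34754
s[8] = 4·34754 + 3·7481 = 161459
s[9] = 4·161459 + 3·34754 = 750098
s[10] = 4·750098 + 3·161459 = 3484769
s[11] = 4·3484769 + 3·750098 = 16189370

16189370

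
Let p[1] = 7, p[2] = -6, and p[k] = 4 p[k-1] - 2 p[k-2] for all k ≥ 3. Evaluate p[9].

-65936

p[3] = 4·(-6) - 2·7 = -38
p[4] = 4·(-38) - 2·(-6) = -140
p[5] = 4·(-140) - 2·(-38) = -484
p[6] = 4·(-484) - 2·(-140) = -1656
p[7] = 4·(-1656) - 2·(-484) = -5656
p[8] = 4·(-5656) - 2·(-1656) = -19312
p[9] = 4·(-19312) - 2·(-5656) = -65936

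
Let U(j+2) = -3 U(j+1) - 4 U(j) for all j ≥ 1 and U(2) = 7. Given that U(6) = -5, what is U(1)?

Let U(1) = y.
U(3) = -21 - 4y
U(4) = 35 + 12y
U(5) = -21 - 20y
U(6) = -77 + 12y
So -77 + 12y = -5, giving y = 6.

6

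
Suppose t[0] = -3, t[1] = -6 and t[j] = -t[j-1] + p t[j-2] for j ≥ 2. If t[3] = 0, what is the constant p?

t[2] = 6 - 3p
t[3] = -6 - 3p
So -6 - 3p = 0, giving p = -2.

-2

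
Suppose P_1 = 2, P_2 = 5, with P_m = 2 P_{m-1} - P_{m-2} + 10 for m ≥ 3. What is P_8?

233

P_3 = 2·5 - 2 + 10 = 18
P_4 = 2·18 - 5 + 10 = 41
P_5 = 2·41 - 18 + 10 = 74
P_6 = 2·74 - 41 + 10 = 117
P_7 = 2·117 - 74 + 10 = 170
P_8 = 2·170 - 117 + 10 = 233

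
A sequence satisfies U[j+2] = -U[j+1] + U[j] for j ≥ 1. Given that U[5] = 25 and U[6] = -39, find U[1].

Rearranging, U[j-2] = U[j] + U[j-1].
U[4] = -39 + 25 = -14
U[3] = 25 + (-14) = 11
U[2] = -14 + 11 = -3
U[1] = 11 + (-3) = 8

8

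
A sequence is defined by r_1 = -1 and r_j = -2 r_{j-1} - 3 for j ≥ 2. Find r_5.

-1

r_2 = -2*(-1) - 3 = -1
r_3 = -2*(-1) - 3 = -1
r_4 = -2*(-1) - 3 = -1
r_5 = -2*(-1) - 3 = -1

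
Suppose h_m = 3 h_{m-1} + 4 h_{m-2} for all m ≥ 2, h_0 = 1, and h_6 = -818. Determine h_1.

Let h_1 = v.
h_2 = 4 + 3v
h_3 = 12 + 13v
h_4 = 52 + 51v
h_5 = 204 + 205v
h_6 = 820 + 819v
So 820 + 819v = -818, giving v = -2.

-2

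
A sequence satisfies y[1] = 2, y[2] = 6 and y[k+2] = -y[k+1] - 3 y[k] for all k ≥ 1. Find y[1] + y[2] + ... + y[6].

8

y[3] = -6 - 3·2 = -12
y[4] = -(-12) - 3·6 = -6
y[5] = -(-6) - 3·(-12) = 42
y[6] = -42 - 3·(-6) = -24
Sum = 2 + 6 + (-12) + (-6) + 42 + (-24) = 8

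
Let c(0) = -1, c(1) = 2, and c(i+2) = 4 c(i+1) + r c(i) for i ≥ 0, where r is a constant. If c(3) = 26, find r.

3

c(2) = 8 - r
c(3) = 32 - 2r
So 32 - 2r = 26, giving r = 3.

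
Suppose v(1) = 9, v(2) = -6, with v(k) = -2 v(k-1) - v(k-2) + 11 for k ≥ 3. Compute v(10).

-26

v(3) = -2*(-6) - 9 + 11 = 14
v(4) = -2*14 - (-6) + 11 = -11
v(5) = -2*(-11) - 14 + 11 = 19
v(6) = -2*19 - (-11) + 11 = -16
v(7) = -2*(-16) - 19 + 11 = 24
v(8) = -2*24 - (-16) + 11 = -21
v(9) = -2*(-21) - 24 + 11 = 29
v(10) = -2*29 - (-21) + 11 = -26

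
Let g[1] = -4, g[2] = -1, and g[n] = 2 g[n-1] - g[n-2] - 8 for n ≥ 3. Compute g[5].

g[3] = 2(-1) - (-4) - 8 = -6
g[4] = 2(-6) - (-1) - 8 = -19
g[5] = 2(-19) - (-6) - 8 = -40

-40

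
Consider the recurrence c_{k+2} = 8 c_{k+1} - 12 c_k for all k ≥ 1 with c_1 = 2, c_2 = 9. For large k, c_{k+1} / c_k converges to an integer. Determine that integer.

The characteristic equation is r^2 - 8r + 12 = 0, which factors as (r - 6)(r - 2) = 0.
So the roots are 6 and 2. Since |6| > |2| and the coefficient of 6^k is non-zero, the ratio tends to 6.

6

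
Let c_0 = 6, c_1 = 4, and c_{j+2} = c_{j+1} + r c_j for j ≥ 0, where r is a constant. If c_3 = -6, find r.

c_2 = 4 + 6r
c_3 = 4 + 10r
So 4 + 10r = -6, giving r = -1.

-1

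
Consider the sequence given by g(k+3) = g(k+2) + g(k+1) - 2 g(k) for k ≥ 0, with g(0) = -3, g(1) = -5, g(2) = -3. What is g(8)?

17

g(3) = (-3) + (-5) - 2·(-3) = -2
g(4) = (-2) + (-3) - 2·(-5) = 5
g(5) = 5 + (-2) - 2·(-3) = 9
g(6) = 9 + 5 - 2·(-2) = 18
g(7) = 18 + 9 - 2·5 = 17
g(8) = 17 + 18 - 2·9 = 17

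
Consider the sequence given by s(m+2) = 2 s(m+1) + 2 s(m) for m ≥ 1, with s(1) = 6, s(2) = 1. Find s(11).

s(3) = 2(1) + 2(6) = 14
s(4) = 2(14) + 2(1) = 30
s(5) = 2(30) + 2(14) = 88
s(6) = 2(88) + 2(30) = 236
s(7) = 2(236) + 2(88) = 648
s(8) = 2(648) + 2(236) = 1768
s(9) = 2(1768) + 2(648) = 4832
s(10) = 2(4832) + 2(1768) = 13200
s(11) = 2(13200) + 2(4832) = 36064

36064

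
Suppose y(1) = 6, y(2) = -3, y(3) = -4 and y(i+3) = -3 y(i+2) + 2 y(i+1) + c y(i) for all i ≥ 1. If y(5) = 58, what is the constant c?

y(4) = 6 + 6c
y(5) = -26 - 21c
So -26 - 21c = 58, giving c = -4.

-4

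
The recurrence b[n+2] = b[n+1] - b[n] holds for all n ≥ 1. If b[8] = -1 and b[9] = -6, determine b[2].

Rearranging, b[n-2] = -(b[n] - b[n-1]).
b[7] = -(-6 - (-1)) = 5
b[6] = -(-1 - 5) = 6
b[5] = -(5 - 6) = 1
b[4] = -(6 - 1) = -5
b[3] = -(1 - (-5)) = -6
b[2] = -(-5 - (-6)) = -1

-1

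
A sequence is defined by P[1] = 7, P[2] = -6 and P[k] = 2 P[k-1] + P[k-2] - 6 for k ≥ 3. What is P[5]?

P[3] = 2*(-6) + 7 - 6 = -11
P[4] = 2*(-11) + (-6) - 6 = -34
P[5] = 2*(-34) + (-11) - 6 = -85

-85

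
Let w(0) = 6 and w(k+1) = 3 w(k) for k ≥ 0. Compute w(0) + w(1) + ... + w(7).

w(1) = 3*6 = 18
w(2) = 3*18 = 54
w(3) = 3*54 = 162
w(4) = 3*162 = 486
w(5) = 3*486 = 1458
w(6) = 3*1458 = 4374
w(7) = 3*4374 = 13122
Sum = 6 + 18 + 54 + 162 + 486 + 1458 + 4374 + 13122 = 19680

19680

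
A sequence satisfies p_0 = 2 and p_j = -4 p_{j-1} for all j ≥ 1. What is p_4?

p_1 = -4(2) = -8
p_2 = -4(-8) = 32
p_3 = -4(32) = -128
p_4 = -4(-128) = 512

512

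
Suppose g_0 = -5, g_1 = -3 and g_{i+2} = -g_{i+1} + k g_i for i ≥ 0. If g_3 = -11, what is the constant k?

-4

g_2 = 3 - 5k
g_3 = -3 + 2k
So -3 + 2k = -11, giving k = -4.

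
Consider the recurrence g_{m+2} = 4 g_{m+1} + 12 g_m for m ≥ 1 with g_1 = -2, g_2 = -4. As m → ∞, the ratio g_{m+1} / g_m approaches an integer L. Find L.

The characteristic equation is r^2 - 4r - 12 = 0, which factors as (r - 6)(r + 2) = 0.
So the roots are 6 and -2. Since |6| > |-2| and the coefficient of 6^m is non-zero, the ratio tends to 6.

6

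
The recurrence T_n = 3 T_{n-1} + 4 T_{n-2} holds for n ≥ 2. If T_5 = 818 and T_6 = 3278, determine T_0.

2

Rearranging, T_{n-2} = (T_n - 3 T_{n-1}) / 4.
T_4 = (3278 - 3*818) / 4 = 824/4 = 206
T_3 = (818 - 3*206) / 4 = 200/4 = 50
T_2 = (206 - 3*50) / 4 = 56/4 = 14
T_1 = (50 - 3*14) / 4 = 8/4 = 2
T_0 = (14 - 3*2) / 4 = 8/4 = 2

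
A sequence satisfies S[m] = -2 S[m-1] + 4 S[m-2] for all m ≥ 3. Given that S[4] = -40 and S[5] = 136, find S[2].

-3

Rearranging, S[m-2] = (S[m] + 2 S[m-1]) / 4.
S[3] = (136 + 2·(-40)) / 4 = 56/4 = 14
S[2] = (-40 + 2·14) / 4 = -12/4 = -3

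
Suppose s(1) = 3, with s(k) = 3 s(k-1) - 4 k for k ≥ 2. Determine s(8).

s(2) = 3(3) - 8 = 1
s(3) = 3(1) - 12 = -9
s(4) = 3(-9) - 16 = -43
s(5) = 3(-43) - 20 = -149
s(6) = 3(-149) - 24 = -471
s(7) = 3(-471) - 28 = -1441
s(8) = 3(-1441) - 32 = -4355

-4355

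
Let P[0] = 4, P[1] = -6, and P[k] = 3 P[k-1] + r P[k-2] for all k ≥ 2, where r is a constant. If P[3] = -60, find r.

P[2] = -18 + 4r
P[3] = -54 + 6r
So -54 + 6r = -60, giving r = -1.

-1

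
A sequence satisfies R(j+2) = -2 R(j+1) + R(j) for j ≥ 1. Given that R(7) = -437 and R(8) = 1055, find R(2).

5

Rearranging, R(j-2) = R(j) + 2 R(j-1).
R(6) = 1055 + 2(-437) = 181
R(5) = -437 + 2(181) = -75
R(4) = 181 + 2(-75) = 31
R(3) = -75 + 2(31) = -13
R(2) = 31 + 2(-13) = 5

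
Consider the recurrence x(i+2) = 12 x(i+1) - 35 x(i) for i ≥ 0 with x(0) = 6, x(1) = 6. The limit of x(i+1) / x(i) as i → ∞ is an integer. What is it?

The characteristic equation is r^2 - 12r + 35 = 0, which factors as (r - 7)(r - 5) = 0.
So the roots are 7 and 5. Since |7| > |5| and the coefficient of 7^i is non-zero, the ratio tends to 7.

7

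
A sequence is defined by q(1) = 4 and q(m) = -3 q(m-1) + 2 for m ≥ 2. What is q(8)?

q(2) = -3(4) + 2 = -10
q(3) = -3(-10) + 2 = 32
q(4) = -3(32) + 2 = -94
q(5) = -3(-94) + 2 = 284
q(6) = -3(284) + 2 = -850
q(7) = -3(-850) + 2 = 2552
q(8) = -3(2552) + 2 = -7654

-7654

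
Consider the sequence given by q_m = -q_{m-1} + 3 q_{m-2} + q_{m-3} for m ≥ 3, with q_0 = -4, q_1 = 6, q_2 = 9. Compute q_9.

-490

q_3 = -9 + 3*6 + (-4) = 5
q_4 = -5 + 3*9 + 6 = 28
q_5 = -28 + 3*5 + 9 = -4
q_6 = -(-4) + 3*28 + 5 = 93
q_7 = -93 + 3*(-4) + 28 = -77
q_8 = -(-77) + 3*93 + (-4) = 352
q_9 = -352 + 3*(-77) + 93 = -490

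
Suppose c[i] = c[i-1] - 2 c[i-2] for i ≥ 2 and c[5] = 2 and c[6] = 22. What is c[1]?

Rearranging, c[i-2] = (c[i] - c[i-1]) / -2.
c[4] = (22 - 2) / -2 = 20/-2 = -10
c[3] = (2 - (-10)) / -2 = 12/-2 = -6
c[2] = (-10 - (-6)) / -2 = -4/-2 = 2
c[1] = (-6 - 2) / -2 = -8/-2 = 4

4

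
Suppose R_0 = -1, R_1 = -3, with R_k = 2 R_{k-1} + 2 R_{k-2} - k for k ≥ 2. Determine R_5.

-227

R_2 = 2*(-3) + 2*(-1) - 2 = -10
R_3 = 2*(-10) + 2*(-3) - 3 = -29
R_4 = 2*(-29) + 2*(-10) - 4 = -82
R_5 = 2*(-82) + 2*(-29) - 5 = -227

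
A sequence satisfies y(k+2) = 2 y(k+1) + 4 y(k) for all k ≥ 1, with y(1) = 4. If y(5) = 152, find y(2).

1

Let y(2) = z.
y(3) = 16 + 2z
y(4) = 32 + 8z
y(5) = 128 + 24z
So 128 + 24z = 152, giving z = 1.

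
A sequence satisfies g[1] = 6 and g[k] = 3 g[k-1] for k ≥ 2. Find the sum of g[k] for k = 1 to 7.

6558

g[2] = 3*6 = 18
g[3] = 3*18 = 54
g[4] = 3*54 = 162
g[5] = 3*162 = 486
g[6] = 3*486 = 1458
g[7] = 3*1458 = 4374
Sum = 6 + 18 + 54 + 162 + 486 + 1458 + 4374 = 6558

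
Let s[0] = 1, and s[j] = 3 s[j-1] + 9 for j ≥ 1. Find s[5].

1332

s[1] = 3*1 + 9 = 12
s[2] = 3*12 + 9 = 45
s[3] = 3*45 + 9 = 144
s[4] = 3*144 + 9 = 441
s[5] = 3*441 + 9 = 1332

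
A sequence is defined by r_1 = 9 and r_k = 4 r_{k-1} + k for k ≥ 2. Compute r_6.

r_2 = 4(9) + 2 = 38
r_3 = 4(38) + 3 = 155
r_4 = 4(155) + 4 = 624
r_5 = 4(624) + 5 = 2501
r_6 = 4(2501) + 6 = 10010

10010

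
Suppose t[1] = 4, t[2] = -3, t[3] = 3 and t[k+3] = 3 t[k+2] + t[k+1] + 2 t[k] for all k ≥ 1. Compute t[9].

t[4] = 3(3) + (-3) + 2(4) = 14
t[5] = 3(14) + 3 + 2(-3) = 39
t[6] = 3(39) + 14 + 2(3) = 137
t[7] = 3(137) + 39 + 2(14) = 478
t[8] = 3(478) + 137 + 2(39) = 1649
t[9] = 3(1649) + 478 + 2(137) = 5699

5699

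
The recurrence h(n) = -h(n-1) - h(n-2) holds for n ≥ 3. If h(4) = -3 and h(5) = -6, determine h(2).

-6

Rearranging, h(n-2) = -(h(n) + h(n-1)).
h(3) = -(-6 + (-3)) = 9
h(2) = -(-3 + 9) = -6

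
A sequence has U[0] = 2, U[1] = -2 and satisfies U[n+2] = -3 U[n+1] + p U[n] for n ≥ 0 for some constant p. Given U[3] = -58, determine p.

5

U[2] = 6 + 2p
U[3] = -18 - 8p
So -18 - 8p = -58, giving p = 5.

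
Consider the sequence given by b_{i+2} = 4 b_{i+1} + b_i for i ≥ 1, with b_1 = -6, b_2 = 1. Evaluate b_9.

-9654

b_3 = 4*1 + (-6) = -2
b_4 = 4*(-2) + 1 = -7
b_5 = 4*(-7) + (-2) = -30
b_6 = 4*(-30) + (-7) = -127
b_7 = 4*(-127) + (-30) = -538
b_8 = 4*(-538) + (-127) = -2279
b_9 = 4*(-2279) + (-538) = -9654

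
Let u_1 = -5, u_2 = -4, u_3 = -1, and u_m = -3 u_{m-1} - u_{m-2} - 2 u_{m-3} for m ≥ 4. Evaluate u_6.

u_4 = -3·(-1) - (-4) - 2·(-5) = 17
u_5 = -3·17 - (-1) - 2·(-4) = -42
u_6 = -3·(-42) - 17 - 2·(-1) = 111

111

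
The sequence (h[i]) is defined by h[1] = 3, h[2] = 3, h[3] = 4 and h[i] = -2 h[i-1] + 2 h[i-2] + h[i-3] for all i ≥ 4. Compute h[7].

h[4] = -2(4) + 2(3) + 3 = 1
h[5] = -2(1) + 2(4) + 3 = 9
h[6] = -2(9) + 2(1) + 4 = -12
h[7] = -2(-12) + 2(9) + 1 = 43

43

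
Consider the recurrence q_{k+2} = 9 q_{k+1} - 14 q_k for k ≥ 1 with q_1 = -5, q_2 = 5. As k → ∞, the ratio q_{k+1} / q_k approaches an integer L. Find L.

7

The characteristic equation is r^2 - 9r + 14 = 0, which factors as (r - 7)(r - 2) = 0.
So the roots are 7 and 2. Since |7| > |2| and the coefficient of 7^k is non-zero, the ratio tends to 7.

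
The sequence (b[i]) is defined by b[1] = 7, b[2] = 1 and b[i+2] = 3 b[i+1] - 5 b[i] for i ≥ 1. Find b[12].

b[3] = 3·1 - 5·7 = -32
b[4] = 3·(-32) - 5·1 = -101
b[5] = 3·(-101) - 5·(-32) = -143
b[6] = 3·(-143) - 5·(-101) = 76
b[7] = 3·76 - 5·(-143) = 943
b[8] = 3·943 - 5·76 = 2449
b[9] = 3·2449 - 5·943 = 2632
b[10] = 3·2632 - 5·2449 = -4349
b[11] = 3·(-4349) - 5·2632 = -26207
b[12] = 3·(-26207) - 5·(-4349) = -56876

-56876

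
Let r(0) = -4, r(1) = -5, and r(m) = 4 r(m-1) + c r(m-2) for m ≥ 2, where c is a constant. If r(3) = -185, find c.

r(2) = -20 - 4c
r(3) = -80 - 21c
So -80 - 21c = -185, giving c = 5.

5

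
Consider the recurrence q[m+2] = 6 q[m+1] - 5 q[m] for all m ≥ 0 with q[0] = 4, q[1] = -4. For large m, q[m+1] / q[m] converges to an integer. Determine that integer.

5

The characteristic equation is r^2 - 6r + 5 = 0, which factors as (r - 5)(r - 1) = 0.
So the roots are 5 and 1. Since |5| > |1| and the coefficient of 5^m is non-zero, the ratio tends to 5.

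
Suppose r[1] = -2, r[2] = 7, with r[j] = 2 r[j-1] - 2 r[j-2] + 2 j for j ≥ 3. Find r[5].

r[3] = 2·7 - 2·(-2) + 6 = 24
r[4] = 2·24 - 2·7 + 8 = 42
r[5] = 2·42 - 2·24 + 10 = 46

46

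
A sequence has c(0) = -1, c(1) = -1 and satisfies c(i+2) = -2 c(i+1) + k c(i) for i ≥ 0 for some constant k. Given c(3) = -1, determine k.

c(2) = 2 - k
c(3) = -4 + k
So -4 + k = -1, giving k = 3.

3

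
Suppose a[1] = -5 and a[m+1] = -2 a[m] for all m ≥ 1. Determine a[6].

160

a[2] = -2(-5) = 10
a[3] = -2(10) = -20
a[4] = -2(-20) = 40
a[5] = -2(40) = -80
a[6] = -2(-80) = 160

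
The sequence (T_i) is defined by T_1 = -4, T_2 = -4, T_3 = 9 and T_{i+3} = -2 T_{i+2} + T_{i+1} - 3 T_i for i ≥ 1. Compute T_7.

T_4 = -2·9 + (-4) - 3·(-4) = -10
T_5 = -2·(-10) + 9 - 3·(-4) = 41
T_6 = -2·41 + (-10) - 3·9 = -119
T_7 = -2·(-119) + 41 - 3·(-10) = 309

309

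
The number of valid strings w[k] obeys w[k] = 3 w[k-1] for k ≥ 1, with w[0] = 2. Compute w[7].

w[1] = 3·2 = 6
w[2] = 3·6 = 18
w[3] = 3·18 = 54
w[4] = 3·54 = 162
w[5] = 3·162 = 486
w[6] = 3·486 = 1458
w[7] = 3·1458 = 4374

4374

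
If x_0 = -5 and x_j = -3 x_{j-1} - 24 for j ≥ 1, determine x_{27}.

-7625597484993

The fixed point is -24/(1 + 3) = -6, so x_j + 6 = -3(x_{j-1} + 6).
Hence x_j = 1·(-3)^j - 6.
x_{27} = 1·(-3)^{27} - 6 = 1·-7625597484987 - 6 = -7625597484993.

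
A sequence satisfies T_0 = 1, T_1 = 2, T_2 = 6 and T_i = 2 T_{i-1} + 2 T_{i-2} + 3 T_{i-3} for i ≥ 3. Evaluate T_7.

T_3 = 2*6 + 2*2 + 3*1 = 19
T_4 = 2*19 + 2*6 + 3*2 = 56
T_5 = 2*56 + 2*19 + 3*6 = 168
T_6 = 2*168 + 2*56 + 3*19 = 505
T_7 = 2*505 + 2*168 + 3*56 = 1514

1514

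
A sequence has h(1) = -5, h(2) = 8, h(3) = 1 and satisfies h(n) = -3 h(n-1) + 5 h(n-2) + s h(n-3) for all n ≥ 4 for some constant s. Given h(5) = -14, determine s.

4

h(4) = 37 - 5s
h(5) = -106 + 23s
So -106 + 23s = -14, giving s = 4.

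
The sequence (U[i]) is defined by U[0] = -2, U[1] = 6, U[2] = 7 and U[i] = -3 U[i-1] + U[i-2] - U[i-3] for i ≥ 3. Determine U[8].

5410

U[3] = -3·7 + 6 - (-2) = -13
U[4] = -3·(-13) + 7 - 6 = 40
U[5] = -3·40 + (-13) - 7 = -140
U[6] = -3·(-140) + 40 - (-13) = 473
U[7] = -3·473 + (-140) - 40 = -1599
U[8] = -3·(-1599) + 473 - (-140) = 5410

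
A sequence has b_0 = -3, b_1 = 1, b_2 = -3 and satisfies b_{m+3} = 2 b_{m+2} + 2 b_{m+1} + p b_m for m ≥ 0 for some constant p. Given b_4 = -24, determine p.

b_3 = -4 - 3p
b_4 = -14 - 5p
So -14 - 5p = -24, giving p = 2.

2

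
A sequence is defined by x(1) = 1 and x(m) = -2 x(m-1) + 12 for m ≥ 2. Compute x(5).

x(2) = -2(1) + 12 = 10
x(3) = -2(10) + 12 = -8
x(4) = -2(-8) + 12 = 28
x(5) = -2(28) + 12 = -44

-44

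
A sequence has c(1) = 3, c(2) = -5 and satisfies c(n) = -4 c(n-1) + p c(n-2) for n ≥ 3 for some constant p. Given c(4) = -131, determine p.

3

c(3) = 20 + 3p
c(4) = -80 - 17p
So -80 - 17p = -131, giving p = 3.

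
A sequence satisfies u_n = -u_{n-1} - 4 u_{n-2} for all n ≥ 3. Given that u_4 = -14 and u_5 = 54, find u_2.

6

Rearranging, u_{n-2} = (u_n + u_{n-1}) / -4.
u_3 = (54 + (-14)) / -4 = 40/-4 = -10
u_2 = (-14 + (-10)) / -4 = -24/-4 = 6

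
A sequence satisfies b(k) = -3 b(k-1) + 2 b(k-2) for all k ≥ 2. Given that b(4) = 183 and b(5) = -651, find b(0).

3

Rearranging, b(k-2) = (b(k) + 3 b(k-1)) / 2.
b(3) = (-651 + 3·183) / 2 = -102/2 = -51
b(2) = (183 + 3·(-51)) / 2 = 30/2 = 15
b(1) = (-51 + 3·15) / 2 = -6/2 = -3
b(0) = (15 + 3·(-3)) / 2 = 6/2 = 3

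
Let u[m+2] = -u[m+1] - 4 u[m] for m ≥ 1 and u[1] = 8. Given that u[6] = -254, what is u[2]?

-6

Let u[2] = z.
u[3] = -32 - z
u[4] = 32 - 3z
u[5] = 96 + 7z
u[6] = -224 + 5z
So -224 + 5z = -254, giving z = -6.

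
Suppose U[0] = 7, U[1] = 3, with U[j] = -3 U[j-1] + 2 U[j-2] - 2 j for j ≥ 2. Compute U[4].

U[2] = -3(3) + 2(7) - 4 = 1
U[3] = -3(1) + 2(3) - 6 = -3
U[4] = -3(-3) + 2(1) - 8 = 3

3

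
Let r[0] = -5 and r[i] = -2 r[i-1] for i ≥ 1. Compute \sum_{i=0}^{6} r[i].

-215

r[1] = -2(-5) = 10
r[2] = -2(10) = -20
r[3] = -2(-20) = 40
r[4] = -2(40) = -80
r[5] = -2(-80) = 160
r[6] = -2(160) = -320
Sum = (-5) + 10 + (-20) + 40 + (-80) + 160 + (-320) = -215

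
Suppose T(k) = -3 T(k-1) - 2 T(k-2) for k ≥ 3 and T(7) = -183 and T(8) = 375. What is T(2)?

Rearranging, T(k-2) = (T(k) + 3 T(k-1)) / -2.
T(6) = (375 + 3*(-183)) / -2 = -174/-2 = 87
T(5) = (-183 + 3*87) / -2 = 78/-2 = -39
T(4) = (87 + 3*(-39)) / -2 = -30/-2 = 15
T(3) = (-39 + 3*15) / -2 = 6/-2 = -3
T(2) = (15 + 3*(-3)) / -2 = 6/-2 = -3

-3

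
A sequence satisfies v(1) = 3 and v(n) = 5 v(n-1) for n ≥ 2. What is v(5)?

v(2) = 5(3) = 15
v(3) = 5(15) = 75
v(4) = 5(75) = 375
v(5) = 5(375) = 1875

1875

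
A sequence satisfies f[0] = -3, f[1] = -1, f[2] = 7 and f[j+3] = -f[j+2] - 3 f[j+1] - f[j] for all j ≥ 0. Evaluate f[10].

55

f[3] = -7 - 3·(-1) - (-3) = -1
f[4] = -(-1) - 3·7 - (-1) = -19
f[5] = -(-19) - 3·(-1) - 7 = 15
f[6] = -15 - 3·(-19) - (-1) = 43
f[7] = -43 - 3·15 - (-19) = -69
f[8] = -(-69) - 3·43 - 15 = -75
f[9] = -(-75) - 3·(-69) - 43 = 239
f[10] = -239 - 3·(-75) - (-69) = 55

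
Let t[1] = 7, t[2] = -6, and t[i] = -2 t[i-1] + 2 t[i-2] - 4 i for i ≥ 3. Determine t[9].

7316

t[3] = -2·(-6) + 2·7 - 12 = 14
t[4] = -2·14 + 2·(-6) - 16 = -56
t[5] = -2·(-56) + 2·14 - 20 = 120
t[6] = -2·120 + 2·(-56) - 24 = -376
t[7] = -2·(-376) + 2·120 - 28 = 964
t[8] = -2·964 + 2·(-376) - 32 = -2712
t[9] = -2·(-2712) + 2·964 - 36 = 7316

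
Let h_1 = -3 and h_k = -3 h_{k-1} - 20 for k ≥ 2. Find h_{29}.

The fixed point is -20/(1 + 3) = -5, so h_k + 5 = -3(h_{k-1} + 5).
Hence h_k = 2·(-3)^{k-1} - 5.
h_{29} = 2·(-3)^{28} - 5 = 2·22876792454961 - 5 = 45753584909917.

45753584909917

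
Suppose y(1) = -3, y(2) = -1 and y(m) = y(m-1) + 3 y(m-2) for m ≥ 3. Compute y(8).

y(3) = (-1) + 3*(-3) = -10
y(4) = (-10) + 3*(-1) = -13
y(5) = (-13) + 3*(-10) = -43
y(6) = (-43) + 3*(-13) = -82
y(7) = (-82) + 3*(-43) = -211
y(8) = (-211) + 3*(-82) = -457

-457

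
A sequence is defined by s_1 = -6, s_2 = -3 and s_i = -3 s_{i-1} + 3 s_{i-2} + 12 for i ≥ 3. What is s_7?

498

s_3 = -3·(-3) + 3·(-6) + 12 = 3
s_4 = -3·3 + 3·(-3) + 12 = -6
s_5 = -3·(-6) + 3·3 + 12 = 39
s_6 = -3·39 + 3·(-6) + 12 = -123
s_7 = -3·(-123) + 3·39 + 12 = 498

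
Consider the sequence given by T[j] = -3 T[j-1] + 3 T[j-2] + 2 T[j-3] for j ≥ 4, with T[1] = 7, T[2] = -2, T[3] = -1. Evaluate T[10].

T[4] = -3*(-1) + 3*(-2) + 2*7 = 11
T[5] = -3*11 + 3*(-1) + 2*(-2) = -40
T[6] = -3*(-40) + 3*11 + 2*(-1) = 151
T[7] = -3*151 + 3*(-40) + 2*11 = -551
T[8] = -3*(-551) + 3*151 + 2*(-40) = 2026
T[9] = -3*2026 + 3*(-551) + 2*151 = -7429
T[10] = -3*(-7429) + 3*2026 + 2*(-551) = 27263

27263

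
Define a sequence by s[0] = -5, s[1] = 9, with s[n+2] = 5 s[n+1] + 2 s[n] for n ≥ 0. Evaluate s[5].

5561

s[2] = 5(9) + 2(-5) = 35
s[3] = 5(35) + 2(9) = 193
s[4] = 5(193) + 2(35) = 1035
s[5] = 5(1035) + 2(193) = 5561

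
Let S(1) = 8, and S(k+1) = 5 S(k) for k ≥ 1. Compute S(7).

125000

S(2) = 5(8) = 40
S(3) = 5(40) = 200
S(4) = 5(200) = 1000
S(5) = 5(1000) = 5000
S(6) = 5(5000) = 25000
S(7) = 5(25000) = 125000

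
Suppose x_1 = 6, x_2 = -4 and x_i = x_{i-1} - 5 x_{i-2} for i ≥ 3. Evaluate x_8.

x_3 = (-4) - 5·6 = -34
x_4 = (-34) - 5·(-4) = -14
x_5 = (-14) - 5·(-34) = 156
x_6 = 156 - 5·(-14) = 226
x_7 = 226 - 5·156 = -554
x_8 = (-554) - 5·226 = -1684

-1684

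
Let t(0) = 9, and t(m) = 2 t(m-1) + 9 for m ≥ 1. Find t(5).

t(1) = 2(9) + 9 = 27
t(2) = 2(27) + 9 = 63
t(3) = 2(63) + 9 = 135
t(4) = 2(135) + 9 = 279
t(5) = 2(279) + 9 = 567

567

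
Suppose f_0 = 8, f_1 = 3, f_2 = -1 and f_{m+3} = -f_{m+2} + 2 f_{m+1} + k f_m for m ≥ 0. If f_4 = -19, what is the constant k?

f_3 = 7 + 8k
f_4 = -9 - 5k
So -9 - 5k = -19, giving k = 2.

2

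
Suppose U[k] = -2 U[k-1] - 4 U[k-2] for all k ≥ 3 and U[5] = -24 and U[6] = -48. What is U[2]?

-3

Rearranging, U[k-2] = (U[k] + 2 U[k-1]) / -4.
U[4] = (-48 + 2(-24)) / -4 = -96/-4 = 24
U[3] = (-24 + 2(24)) / -4 = 24/-4 = -6
U[2] = (24 + 2(-6)) / -4 = 12/-4 = -3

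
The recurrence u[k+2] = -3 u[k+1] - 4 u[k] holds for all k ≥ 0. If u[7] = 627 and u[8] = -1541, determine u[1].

3

Rearranging, u[k-2] = (u[k] + 3 u[k-1]) / -4.
u[6] = (-1541 + 3·627) / -4 = 340/-4 = -85
u[5] = (627 + 3·(-85)) / -4 = 372/-4 = -93
u[4] = (-85 + 3·(-93)) / -4 = -364/-4 = 91
u[3] = (-93 + 3·91) / -4 = 180/-4 = -45
u[2] = (91 + 3·(-45)) / -4 = -44/-4 = 11
u[1] = (-45 + 3·11) / -4 = -12/-4 = 3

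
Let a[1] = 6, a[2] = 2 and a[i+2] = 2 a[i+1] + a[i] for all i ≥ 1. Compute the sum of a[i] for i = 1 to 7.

538

a[3] = 2*2 + 6 = 10
a[4] = 2*10 + 2 = 22
a[5] = 2*22 + 10 = 54
a[6] = 2*54 + 22 = 130
a[7] = 2*130 + 54 = 314
Sum = 6 + 2 + 10 + 22 + 54 + 130 + 314 = 538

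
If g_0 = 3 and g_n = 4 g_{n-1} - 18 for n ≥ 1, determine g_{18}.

The fixed point is -18/(1 - 4) = 6, so g_n - 6 = 4(g_{n-1} - 6).
Hence g_n = -3·4^n + 6.
g_{18} = -3·4^{18} + 6 = -3·68719476736 + 6 = -206158430202.

-206158430202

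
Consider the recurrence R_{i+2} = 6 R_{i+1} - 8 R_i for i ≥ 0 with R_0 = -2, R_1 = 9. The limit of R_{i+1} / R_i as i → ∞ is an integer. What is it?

The characteristic equation is r^2 - 6r + 8 = 0, which factors as (r - 4)(r - 2) = 0.
So the roots are 4 and 2. Since |4| > |2| and the coefficient of 4^i is non-zero, the ratio tends to 4.

4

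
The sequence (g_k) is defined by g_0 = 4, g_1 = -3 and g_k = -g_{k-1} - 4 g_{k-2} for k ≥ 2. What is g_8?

-565

g_2 = -(-3) - 4·4 = -13
g_3 = -(-13) - 4·(-3) = 25
g_4 = -25 - 4·(-13) = 27
g_5 = -27 - 4·25 = -127
g_6 = -(-127) - 4·27 = 19
g_7 = -19 - 4·(-127) = 489
g_8 = -489 - 4·19 = -565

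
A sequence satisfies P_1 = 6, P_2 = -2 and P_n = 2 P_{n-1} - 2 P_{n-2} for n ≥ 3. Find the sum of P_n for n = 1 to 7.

8

P_3 = 2(-2) - 2(6) = -16
P_4 = 2(-16) - 2(-2) = -28
P_5 = 2(-28) - 2(-16) = -24
P_6 = 2(-24) - 2(-28) = 8
P_7 = 2(8) - 2(-24) = 64
Sum = 6 + (-2) + (-16) + (-28) + (-24) + 8 + 64 = 8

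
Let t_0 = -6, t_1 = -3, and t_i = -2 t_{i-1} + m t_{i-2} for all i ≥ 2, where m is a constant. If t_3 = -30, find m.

t_2 = 6 - 6m
t_3 = -12 + 9m
So -12 + 9m = -30, giving m = -2.

-2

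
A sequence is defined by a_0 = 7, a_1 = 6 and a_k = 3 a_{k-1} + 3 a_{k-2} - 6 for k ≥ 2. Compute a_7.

a_2 = 3(6) + 3(7) - 6 = 33
a_3 = 3(33) + 3(6) - 6 = 111
a_4 = 3(111) + 3(33) - 6 = 426
a_5 = 3(426) + 3(111) - 6 = 1605
a_6 = 3(1605) + 3(426) - 6 = 6087
a_7 = 3(6087) + 3(1605) - 6 = 23070

23070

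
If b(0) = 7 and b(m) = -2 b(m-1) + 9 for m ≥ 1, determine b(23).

-33554429

The fixed point is 9/(1 + 2) = 3, so b(m) - 3 = -2(b(m-1) - 3).
Hence b(m) = 4·(-2)^m + 3.
b(23) = 4·(-2)^{23} + 3 = 4·-8388608 + 3 = -33554429.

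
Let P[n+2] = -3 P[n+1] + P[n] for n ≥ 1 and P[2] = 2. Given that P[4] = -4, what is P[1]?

Let P[1] = z.
P[3] = -6 + z
P[4] = 20 - 3z
So 20 - 3z = -4, giving z = 8.

8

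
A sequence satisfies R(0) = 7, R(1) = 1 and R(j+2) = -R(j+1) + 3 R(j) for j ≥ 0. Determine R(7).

R(2) = -1 + 3(7) = 20
R(3) = -20 + 3(1) = -17
R(4) = -(-17) + 3(20) = 77
R(5) = -77 + 3(-17) = -128
R(6) = -(-128) + 3(77) = 359
R(7) = -359 + 3(-128) = -743

-743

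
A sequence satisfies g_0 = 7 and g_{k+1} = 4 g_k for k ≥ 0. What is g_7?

114688

g_1 = 4*7 = 28
g_2 = 4*28 = 112
g_3 = 4*112 = 448
g_4 = 4*448 = 1792
g_5 = 4*1792 = 7168
g_6 = 4*7168 = 28672
g_7 = 4*28672 = 114688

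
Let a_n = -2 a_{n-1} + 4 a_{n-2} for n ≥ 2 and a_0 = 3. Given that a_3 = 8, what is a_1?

4

Let a_1 = x.
a_2 = 12 - 2x
a_3 = -24 + 8x
So -24 + 8x = 8, giving x = 4.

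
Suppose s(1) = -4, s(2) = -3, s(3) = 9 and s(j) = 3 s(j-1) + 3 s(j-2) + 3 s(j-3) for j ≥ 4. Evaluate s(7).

585

s(4) = 3(9) + 3(-3) + 3(-4) = 6
s(5) = 3(6) + 3(9) + 3(-3) = 36
s(6) = 3(36) + 3(6) + 3(9) = 153
s(7) = 3(153) + 3(36) + 3(6) = 585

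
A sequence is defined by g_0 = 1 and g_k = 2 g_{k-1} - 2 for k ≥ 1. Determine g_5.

g_1 = 2*1 - 2 = 0
g_2 = 2*0 - 2 = -2
g_3 = 2*(-2) - 2 = -6
g_4 = 2*(-6) - 2 = -14
g_5 = 2*(-14) - 2 = -30

-30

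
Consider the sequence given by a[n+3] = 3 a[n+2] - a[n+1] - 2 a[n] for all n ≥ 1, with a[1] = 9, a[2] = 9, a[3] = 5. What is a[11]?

a[4] = 3*5 - 9 - 2*9 = -12
a[5] = 3*(-12) - 5 - 2*9 = -59
a[6] = 3*(-59) - (-12) - 2*5 = -175
a[7] = 3*(-175) - (-59) - 2*(-12) = -442
a[8] = 3*(-442) - (-175) - 2*(-59) = -1033
a[9] = 3*(-1033) - (-442) - 2*(-175) = -2307
a[10] = 3*(-2307) - (-1033) - 2*(-442) = -5004
a[11] = 3*(-5004) - (-2307) - 2*(-1033) = -10639

-10639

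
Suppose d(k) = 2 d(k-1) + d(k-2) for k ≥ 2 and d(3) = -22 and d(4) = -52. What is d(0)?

Rearranging, d(k-2) = d(k) - 2 d(k-1).
d(2) = -52 - 2*(-22) = -8
d(1) = -22 - 2*(-8) = -6
d(0) = -8 - 2*(-6) = 4

4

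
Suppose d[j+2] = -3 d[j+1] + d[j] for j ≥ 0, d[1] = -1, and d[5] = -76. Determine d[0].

Let d[0] = x.
d[2] = 3 + x
d[3] = -10 - 3x
d[4] = 33 + 10x
d[5] = -109 - 33x
So -109 - 33x = -76, giving x = -1.

-1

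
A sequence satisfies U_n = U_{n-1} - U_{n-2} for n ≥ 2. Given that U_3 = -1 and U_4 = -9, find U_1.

Rearranging, U_{n-2} = -(U_n - U_{n-1}).
U_2 = -(-9 - (-1)) = 8
U_1 = -(-1 - 8) = 9

9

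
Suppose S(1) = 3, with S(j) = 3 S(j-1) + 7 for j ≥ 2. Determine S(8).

14212

S(2) = 3(3) + 7 = 16
S(3) = 3(16) + 7 = 55
S(4) = 3(55) + 7 = 172
S(5) = 3(172) + 7 = 523
S(6) = 3(523) + 7 = 1576
S(7) = 3(1576) + 7 = 4735
S(8) = 3(4735) + 7 = 14212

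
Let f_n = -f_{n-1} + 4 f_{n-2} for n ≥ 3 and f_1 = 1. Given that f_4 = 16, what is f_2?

4

Let f_2 = x.
f_3 = 4 - x
f_4 = -4 + 5x
So -4 + 5x = 16, giving x = 4.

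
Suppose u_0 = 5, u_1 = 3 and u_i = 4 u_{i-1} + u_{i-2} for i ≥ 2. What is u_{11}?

u_2 = 4·3 + 5 = 17
u_3 = 4·17 + 3 = 71
u_4 = 4·71 + 17 = 301
u_5 = 4·301 + 71 = 1275
u_6 = 4·1275 + 301 = 5401
u_7 = 4·5401 + 1275 = 22879
u_8 = 4·22879 + 5401 = 96917
u_9 = 4·96917 + 22879 = 410547
u_{10} = 4·410547 + 96917 = 1739105
u_{11} = 4·1739105 + 410547 = 7366967

7366967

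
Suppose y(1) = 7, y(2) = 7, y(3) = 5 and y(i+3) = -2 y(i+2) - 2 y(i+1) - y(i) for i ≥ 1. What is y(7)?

7

y(4) = -2*5 - 2*7 - 7 = -31
y(5) = -2*(-31) - 2*5 - 7 = 45
y(6) = -2*45 - 2*(-31) - 5 = -33
y(7) = -2*(-33) - 2*45 - (-31) = 7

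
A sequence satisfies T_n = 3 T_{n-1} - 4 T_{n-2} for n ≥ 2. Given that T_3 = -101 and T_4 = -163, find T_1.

-1

Rearranging, T_{n-2} = (T_n - 3 T_{n-1}) / -4.
T_2 = (-163 - 3*(-101)) / -4 = 140/-4 = -35
T_1 = (-101 - 3*(-35)) / -4 = 4/-4 = -1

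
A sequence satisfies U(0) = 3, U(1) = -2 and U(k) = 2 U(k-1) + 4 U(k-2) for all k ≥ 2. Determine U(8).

U(2) = 2(-2) + 4(3) = 8
U(3) = 2(8) + 4(-2) = 8
U(4) = 2(8) + 4(8) = 48
U(5) = 2(48) + 4(8) = 128
U(6) = 2(128) + 4(48) = 448
U(7) = 2(448) + 4(128) = 1408
U(8) = 2(1408) + 4(448) = 4608

4608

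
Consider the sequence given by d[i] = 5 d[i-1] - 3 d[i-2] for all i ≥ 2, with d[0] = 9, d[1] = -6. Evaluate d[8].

d[2] = 5*(-6) - 3*9 = -57
d[3] = 5*(-57) - 3*(-6) = -267
d[4] = 5*(-267) - 3*(-57) = -1164
d[5] = 5*(-1164) - 3*(-267) = -5019
d[6] = 5*(-5019) - 3*(-1164) = -21603
d[7] = 5*(-21603) - 3*(-5019) = -92958
d[8] = 5*(-92958) - 3*(-21603) = -399981

-399981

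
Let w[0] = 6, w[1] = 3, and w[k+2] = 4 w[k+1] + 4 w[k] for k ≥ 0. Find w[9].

w[2] = 4*3 + 4*6 = 36
w[3] = 4*36 + 4*3 = 156
w[4] = 4*156 + 4*36 = 768
w[5] = 4*768 + 4*156 = 3696
w[6] = 4*3696 + 4*768 = 17856
w[7] = 4*17856 + 4*3696 = 86208
w[8] = 4*86208 + 4*17856 = 416256
w[9] = 4*416256 + 4*86208 = 2009856

2009856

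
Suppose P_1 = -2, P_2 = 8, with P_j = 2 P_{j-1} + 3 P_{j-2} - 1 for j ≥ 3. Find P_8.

P_3 = 2·8 + 3·(-2) - 1 = 9
P_4 = 2·9 + 3·8 - 1 = 41
P_5 = 2·41 + 3·9 - 1 = 108
P_6 = 2·108 + 3·41 - 1 = 338
P_7 = 2·338 + 3·108 - 1 = 999
P_8 = 2·999 + 3·338 - 1 = 3011

3011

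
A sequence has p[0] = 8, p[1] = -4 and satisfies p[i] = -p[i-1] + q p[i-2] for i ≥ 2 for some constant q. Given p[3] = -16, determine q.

p[2] = 4 + 8q
p[3] = -4 - 12q
So -4 - 12q = -16, giving q = 1.

1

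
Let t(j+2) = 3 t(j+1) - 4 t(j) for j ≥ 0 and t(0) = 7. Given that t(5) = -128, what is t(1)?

4

Let t(1) = z.
t(2) = -28 + 3z
t(3) = -84 + 5z
t(4) = -140 + 3z
t(5) = -84 - 11z
So -84 - 11z = -128, giving z = 4.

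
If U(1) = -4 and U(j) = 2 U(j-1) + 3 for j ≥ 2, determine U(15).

-16387

The fixed point is 3/(1 - 2) = -3, so U(j) + 3 = 2(U(j-1) + 3).
Hence U(j) = -1·2^{j-1} - 3.
U(15) = -1·2^{14} - 3 = -1·16384 - 3 = -16387.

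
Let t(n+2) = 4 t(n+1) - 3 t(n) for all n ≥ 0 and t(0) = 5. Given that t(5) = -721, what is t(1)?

Let t(1) = x.
t(2) = -15 + 4x
t(3) = -60 + 13x
t(4) = -195 + 40x
t(5) = -600 + 121x
So -600 + 121x = -721, giving x = -1.

-1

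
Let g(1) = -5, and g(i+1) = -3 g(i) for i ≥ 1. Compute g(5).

-405

g(2) = -3*(-5) = 15
g(3) = -3*15 = -45
g(4) = -3*(-45) = 135
g(5) = -3*135 = -405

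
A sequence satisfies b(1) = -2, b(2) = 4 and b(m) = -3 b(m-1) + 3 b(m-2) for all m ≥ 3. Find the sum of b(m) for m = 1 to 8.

10850

b(3) = -3(4) + 3(-2) = -18
b(4) = -3(-18) + 3(4) = 66
b(5) = -3(66) + 3(-18) = -252
b(6) = -3(-252) + 3(66) = 954
b(7) = -3(954) + 3(-252) = -3618
b(8) = -3(-3618) + 3(954) = 13716
Sum = (-2) + 4 + (-18) + 66 + (-252) + 954 + (-3618) + 13716 = 10850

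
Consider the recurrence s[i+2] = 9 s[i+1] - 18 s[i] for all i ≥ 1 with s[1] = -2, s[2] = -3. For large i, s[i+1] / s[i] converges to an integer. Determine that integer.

The characteristic equation is r^2 - 9r + 18 = 0, which factors as (r - 6)(r - 3) = 0.
So the roots are 6 and 3. Since |6| > |3| and the coefficient of 6^i is non-zero, the ratio tends to 6.

6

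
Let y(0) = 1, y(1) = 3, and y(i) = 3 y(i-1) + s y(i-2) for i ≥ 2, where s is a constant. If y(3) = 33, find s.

y(2) = 9 + s
y(3) = 27 + 6s
So 27 + 6s = 33, giving s = 1.

1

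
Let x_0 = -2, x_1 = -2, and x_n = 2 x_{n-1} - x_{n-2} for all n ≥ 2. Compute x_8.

-2

x_2 = 2·(-2) - (-2) = -2
x_3 = 2·(-2) - (-2) = -2
x_4 = 2·(-2) - (-2) = -2
x_5 = 2·(-2) - (-2) = -2
x_6 = 2·(-2) - (-2) = -2
x_7 = 2·(-2) - (-2) = -2
x_8 = 2·(-2) - (-2) = -2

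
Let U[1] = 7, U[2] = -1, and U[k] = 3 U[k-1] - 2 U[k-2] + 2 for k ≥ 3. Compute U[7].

U[3] = 3(-1) - 2(7) + 2 = -15
U[4] = 3(-15) - 2(-1) + 2 = -41
U[5] = 3(-41) - 2(-15) + 2 = -91
U[6] = 3(-91) - 2(-41) + 2 = -189
U[7] = 3(-189) - 2(-91) + 2 = -383

-383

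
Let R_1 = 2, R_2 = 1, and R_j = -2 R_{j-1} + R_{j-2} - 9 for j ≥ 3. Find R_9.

R_3 = -2·1 + 2 - 9 = -9
R_4 = -2·(-9) + 1 - 9 = 10
R_5 = -2·10 + (-9) - 9 = -38
R_6 = -2·(-38) + 10 - 9 = 77
R_7 = -2·77 + (-38) - 9 = -201
R_8 = -2·(-201) + 77 - 9 = 470
R_9 = -2·470 + (-201) - 9 = -1150

-1150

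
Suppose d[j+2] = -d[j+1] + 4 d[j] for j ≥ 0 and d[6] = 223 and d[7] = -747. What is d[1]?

-7

Rearranging, d[j-2] = (d[j] + d[j-1]) / 4.
d[5] = (-747 + 223) / 4 = -524/4 = -131
d[4] = (223 + (-131)) / 4 = 92/4 = 23
d[3] = (-131 + 23) / 4 = -108/4 = -27
d[2] = (23 + (-27)) / 4 = -4/4 = -1
d[1] = (-27 + (-1)) / 4 = -28/4 = -7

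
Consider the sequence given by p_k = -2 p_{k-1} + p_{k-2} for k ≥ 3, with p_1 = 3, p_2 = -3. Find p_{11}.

10089

p_3 = -2*(-3) + 3 = 9
p_4 = -2*9 + (-3) = -21
p_5 = -2*(-21) + 9 = 51
p_6 = -2*51 + (-21) = -123
p_7 = -2*(-123) + 51 = 297
p_8 = -2*297 + (-123) = -717
p_9 = -2*(-717) + 297 = 1731
p_{10} = -2*1731 + (-717) = -4179
p_{11} = -2*(-4179) + 1731 = 10089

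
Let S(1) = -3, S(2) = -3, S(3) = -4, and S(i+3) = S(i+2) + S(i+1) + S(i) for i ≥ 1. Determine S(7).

S(4) = (-4) + (-3) + (-3) = -10
S(5) = (-10) + (-4) + (-3) = -17
S(6) = (-17) + (-10) + (-4) = -31
S(7) = (-31) + (-17) + (-10) = -58

-58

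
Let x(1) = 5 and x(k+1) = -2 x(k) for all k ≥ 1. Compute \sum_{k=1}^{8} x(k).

x(2) = -2(5) = -10
x(3) = -2(-10) = 20
x(4) = -2(20) = -40
x(5) = -2(-40) = 80
x(6) = -2(80) = -160
x(7) = -2(-160) = 320
x(8) = -2(320) = -640
Sum = 5 + (-10) + 20 + (-40) + 80 + (-160) + 320 + (-640) = -425

-425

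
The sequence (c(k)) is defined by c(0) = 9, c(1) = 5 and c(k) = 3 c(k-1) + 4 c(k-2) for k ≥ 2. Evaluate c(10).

2936019

c(2) = 3(5) + 4(9) = 51
c(3) = 3(51) + 4(5) = 173
c(4) = 3(173) + 4(51) = 723
c(5) = 3(723) + 4(173) = 2861
c(6) = 3(2861) + 4(723) = 11475
c(7) = 3(11475) + 4(2861) = 45869
c(8) = 3(45869) + 4(11475) = 183507
c(9) = 3(183507) + 4(45869) = 733997
c(10) = 3(733997) + 4(183507) = 2936019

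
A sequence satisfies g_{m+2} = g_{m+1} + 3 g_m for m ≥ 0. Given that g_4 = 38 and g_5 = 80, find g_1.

Rearranging, g_{m-2} = (g_m - g_{m-1}) / 3.
g_3 = (80 - 38) / 3 = 42/3 = 14
g_2 = (38 - 14) / 3 = 24/3 = 8
g_1 = (14 - 8) / 3 = 6/3 = 2

2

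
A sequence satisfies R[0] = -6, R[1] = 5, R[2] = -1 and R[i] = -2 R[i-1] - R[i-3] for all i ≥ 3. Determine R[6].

R[3] = -2·(-1) - (-6) = 8
R[4] = -2·8 - 5 = -21
R[5] = -2·(-21) - (-1) = 43
R[6] = -2·43 - 8 = -94

-94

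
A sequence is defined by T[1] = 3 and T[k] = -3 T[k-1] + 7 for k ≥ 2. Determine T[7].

913

T[2] = -3·3 + 7 = -2
T[3] = -3·(-2) + 7 = 13
T[4] = -3·13 + 7 = -32
T[5] = -3·(-32) + 7 = 103
T[6] = -3·103 + 7 = -302
T[7] = -3·(-302) + 7 = 913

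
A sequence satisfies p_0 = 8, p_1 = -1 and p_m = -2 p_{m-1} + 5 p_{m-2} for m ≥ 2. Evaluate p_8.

p_2 = -2·(-1) + 5·8 = 42
p_3 = -2·42 + 5·(-1) = -89
p_4 = -2·(-89) + 5·42 = 388
p_5 = -2·388 + 5·(-89) = -1221
p_6 = -2·(-1221) + 5·388 = 4382
p_7 = -2·4382 + 5·(-1221) = -14869
p_8 = -2·(-14869) + 5·4382 = 51648

51648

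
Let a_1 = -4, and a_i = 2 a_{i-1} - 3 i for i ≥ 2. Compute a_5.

a_2 = 2·(-4) - 6 = -14
a_3 = 2·(-14) - 9 = -37
a_4 = 2·(-37) - 12 = -86
a_5 = 2·(-86) - 15 = -187

-187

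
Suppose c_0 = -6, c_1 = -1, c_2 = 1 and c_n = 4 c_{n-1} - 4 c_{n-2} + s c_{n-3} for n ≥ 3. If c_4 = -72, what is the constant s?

4

c_3 = 8 - 6s
c_4 = 28 - 25s
So 28 - 25s = -72, giving s = 4.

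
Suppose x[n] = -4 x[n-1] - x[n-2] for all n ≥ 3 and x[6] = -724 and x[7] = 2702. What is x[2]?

Rearranging, x[n-2] = -(x[n] + 4 x[n-1]).
x[5] = -(2702 + 4(-724)) = 194
x[4] = -(-724 + 4(194)) = -52
x[3] = -(194 + 4(-52)) = 14
x[2] = -(-52 + 4(14)) = -4

-4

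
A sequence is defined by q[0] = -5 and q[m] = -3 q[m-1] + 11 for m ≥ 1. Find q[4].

-625

q[1] = -3*(-5) + 11 = 26
q[2] = -3*26 + 11 = -67
q[3] = -3*(-67) + 11 = 212
q[4] = -3*212 + 11 = -625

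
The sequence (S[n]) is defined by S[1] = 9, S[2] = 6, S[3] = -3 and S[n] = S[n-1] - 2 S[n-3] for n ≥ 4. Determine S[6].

-27

S[4] = (-3) - 2·9 = -21
S[5] = (-21) - 2·6 = -33
S[6] = (-33) - 2·(-3) = -27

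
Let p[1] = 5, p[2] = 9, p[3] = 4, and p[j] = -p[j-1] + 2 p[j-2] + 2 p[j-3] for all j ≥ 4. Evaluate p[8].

p[4] = -4 + 2(9) + 2(5) = 24
p[5] = -24 + 2(4) + 2(9) = 2
p[6] = -2 + 2(24) + 2(4) = 54
p[7] = -54 + 2(2) + 2(24) = -2
p[8] = -(-2) + 2(54) + 2(2) = 114

114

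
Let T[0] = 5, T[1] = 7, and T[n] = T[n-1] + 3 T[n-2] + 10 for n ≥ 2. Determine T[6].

T[2] = 7 + 3*5 + 10 = 32
T[3] = 32 + 3*7 + 10 = 63
T[4] = 63 + 3*32 + 10 = 169
T[5] = 169 + 3*63 + 10 = 368
T[6] = 368 + 3*169 + 10 = 885

885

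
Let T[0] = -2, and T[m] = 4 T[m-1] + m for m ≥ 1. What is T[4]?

-400

T[1] = 4(-2) + 1 = -7
T[2] = 4(-7) + 2 = -26
T[3] = 4(-26) + 3 = -101
T[4] = 4(-101) + 4 = -400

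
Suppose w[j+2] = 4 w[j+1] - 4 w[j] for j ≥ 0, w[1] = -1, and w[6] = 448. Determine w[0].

Let w[0] = y.
w[2] = -4 - 4y
w[3] = -12 - 16y
w[4] = -32 - 48y
w[5] = -80 - 128y
w[6] = -192 - 320y
So -192 - 320y = 448, giving y = -2.

-2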